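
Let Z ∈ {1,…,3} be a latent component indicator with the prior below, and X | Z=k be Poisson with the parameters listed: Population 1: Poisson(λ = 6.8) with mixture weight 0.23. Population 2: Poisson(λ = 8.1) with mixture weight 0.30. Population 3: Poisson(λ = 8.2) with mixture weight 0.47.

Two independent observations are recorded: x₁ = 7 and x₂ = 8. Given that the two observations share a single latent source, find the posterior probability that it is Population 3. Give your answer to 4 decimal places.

P(component k | x) = P(Z=k)·f_k(x) / marginal(x), where marginal(x) = Σ_j P(Z=j)·f_j(x).
Since both observations come from the same component, the likelihood for component k is f_k(x₁)·f_k(x₂).
  f_1 = [e^(−6.8)·6.8^7/7! = 0.148569] × [0.126284] = 0.0187619
  f_2 = [e^(−8.1)·8.1^7/7! = 0.137778] × [0.1395] = 0.01922
  f_3 = [e^(−8.2)·8.2^7/7! = 0.135848] × [0.139244] = 0.0189159
Weight by the priors:
  P(Z=1)·f_1 = 0.23 × 0.0187619 = 0.00431525
  P(Z=2)·f_2 = 0.30 × 0.01922 = 0.005766
  P(Z=3)·f_3 = 0.47 × 0.0189159 = 0.00889048
Normaliser: 0.00431525 + 0.005766 + 0.00889048 = 0.0189717
Responsibility of Population 3: 0.00889048 / 0.0189717 ≈ 0.4686

0.4686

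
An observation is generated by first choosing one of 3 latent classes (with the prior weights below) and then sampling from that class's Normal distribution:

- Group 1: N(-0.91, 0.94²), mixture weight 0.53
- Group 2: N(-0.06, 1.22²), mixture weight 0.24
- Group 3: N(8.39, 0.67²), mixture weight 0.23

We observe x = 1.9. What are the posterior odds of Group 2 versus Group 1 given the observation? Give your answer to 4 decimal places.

8.3701

Since P(k|x) ∝ π_k f_k(x), the posterior odds are π_i f_i(x) / (π_j f_j(x)).
Normal densities:
  p_1 = 0.00486735
  p_2 = 0.0899679
  p_3 = 2.51189e-21
Odds = (0.24/0.53) × (0.0899679/0.00486735) = 0.45283 × 18.4839 ≈ 8.3701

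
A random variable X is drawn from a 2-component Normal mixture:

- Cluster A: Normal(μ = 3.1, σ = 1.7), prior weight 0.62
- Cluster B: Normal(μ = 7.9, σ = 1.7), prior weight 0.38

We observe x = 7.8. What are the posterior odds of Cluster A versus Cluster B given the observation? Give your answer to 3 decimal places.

The posterior odds equal the prior odds times the likelihood ratio: (P(Z=i)/P(Z=j))·(f_i(x)/f_j(x)).
Evaluate each component's likelihood at the observed value:
  L_A = (1/(1.7·√(2π)))·exp(−(7.8−3.1)²/(2·1.7²)) = 0.234672·exp(-3.82180) = 0.00513659
  L_B = (1/(1.7·√(2π)))·exp(−(7.8−7.9)²/(2·1.7²)) = 0.234672·exp(-0.00173) = 0.234266
0.00318469 / 0.0890212 ≈ 0.036

0.036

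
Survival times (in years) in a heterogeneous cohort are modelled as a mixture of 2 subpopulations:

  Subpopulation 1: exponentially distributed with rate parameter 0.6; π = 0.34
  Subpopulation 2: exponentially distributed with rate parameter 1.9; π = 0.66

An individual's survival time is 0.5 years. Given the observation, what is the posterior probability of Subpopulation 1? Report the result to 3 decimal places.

0.238

Posterior ∝ prior × likelihood, so P(k | x) ∝ π_k f_k(x); normalise over all components.
Evaluate each component's likelihood at the observed value:
  f_1 = 0.6·e^(−0.6·0.5) = 0.6·e^(−0.3000) = 0.444491
  f_2 = 1.9·e^(−1.9·0.5) = 1.9·e^(−0.9500) = 0.734808
Weight by the priors:
  π_1·f_1 = 0.34 × 0.444491 = 0.151127
  π_2·f_2 = 0.66 × 0.734808 = 0.484973
Evidence: 0.151127 + 0.484973 = 0.6361
Responsibility of Subpopulation 1: 0.151127 / 0.6361 ≈ 0.238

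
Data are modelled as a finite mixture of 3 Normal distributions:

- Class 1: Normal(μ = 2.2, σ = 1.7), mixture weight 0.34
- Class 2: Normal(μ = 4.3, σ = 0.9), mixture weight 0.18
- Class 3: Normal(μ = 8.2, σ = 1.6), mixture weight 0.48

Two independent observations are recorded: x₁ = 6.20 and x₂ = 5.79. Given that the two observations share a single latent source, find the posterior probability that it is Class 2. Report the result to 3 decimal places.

0.176

Posterior ∝ prior × likelihood, so P(k | x) ∝ P(Z=k) f_k(x); normalise over all components.
Since both observations come from the same component, the likelihood for component k is f_k(x₁)·f_k(x₂).
  f_1 = [(1/(1.7·√(2π)))·exp(−(6.20−2.2)²/(2·1.7²)) = 0.234672·exp(-2.76817) = 0.014732] × [0.0252396] = 0.00037183
  f_2 = [(1/(0.9·√(2π)))·exp(−(6.20−4.3)²/(2·0.9²)) = 0.443269·exp(-2.22840) = 0.0477406] × [0.112589] = 0.00537507
  f_3 = [(1/(1.6·√(2π)))·exp(−(6.20−8.2)²/(2·1.6²)) = 0.249339·exp(-0.78125) = 0.114156] × [0.0801916] = 0.00915432
Multiply by the mixture weights:
  P(Z=1)·f_1 = 0.34 × 0.00037183 = 0.000126422
  P(Z=2)·f_2 = 0.18 × 0.00537507 = 0.000967513
  P(Z=3)·f_3 = 0.48 × 0.00915432 = 0.00439408
Denominator: 0.000126422 + 0.000967513 + 0.00439408 = 0.00548801
P(Class 2 | x₁,x₂) ≈ 0.176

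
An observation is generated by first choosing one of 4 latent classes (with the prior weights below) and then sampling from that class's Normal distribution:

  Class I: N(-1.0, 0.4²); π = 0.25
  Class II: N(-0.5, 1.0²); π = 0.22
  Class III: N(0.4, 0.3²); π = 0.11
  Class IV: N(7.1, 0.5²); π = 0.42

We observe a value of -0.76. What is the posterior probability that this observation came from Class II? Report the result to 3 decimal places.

0.289

Posterior ∝ prior × likelihood, so P(k | x) ∝ π_k f_k(x); normalise over all components.
Component likelihoods at x = -0.76:
  p_I = (1/(0.4·√(2π)))·exp(−(-0.76−-1.0)²/(2·0.4²)) = 0.997356·exp(-0.18000) = 0.833062
  p_II = (1/(1.0·√(2π)))·exp(−(-0.76−-0.5)²/(2·1.0²)) = 0.398942·exp(-0.03380) = 0.385683
  p_III = (1/(0.3·√(2π)))·exp(−(-0.76−0.4)²/(2·0.3²)) = 1.329808·exp(-7.47556) = 0.000753696
  p_IV = (1/(0.5·√(2π)))·exp(−(-0.76−7.1)²/(2·0.5²)) = 0.797885·exp(-123.55920) = 1.74125e-54
Prior × likelihood for each component:
  π_I·p_I = 0.25 × 0.833062 = 0.208265
  π_II·p_II = 0.22 × 0.385683 = 0.0848503
  π_III·p_III = 0.11 × 0.000753696 = 8.29066e-05
  π_IV·p_IV = 0.42 × 1.74125e-54 = 7.31325e-55
Denominator: 0.208265 + 0.0848503 + 8.29066e-05 + 7.31325e-55 = 0.293199
P(Class II | the observation) = 0.0848503 / 0.293199 ≈ 0.289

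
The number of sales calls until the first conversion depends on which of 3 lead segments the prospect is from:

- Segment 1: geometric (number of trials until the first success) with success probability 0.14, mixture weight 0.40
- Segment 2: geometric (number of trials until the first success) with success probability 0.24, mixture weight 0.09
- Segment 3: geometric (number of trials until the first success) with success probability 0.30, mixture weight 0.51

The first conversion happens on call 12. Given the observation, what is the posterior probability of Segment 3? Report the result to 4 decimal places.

By Bayes' theorem, P(k | x) = w_k f_k(x) / Σ_j w_j f_j(x).
Component likelihoods at x = 12:
  f_1 = 0.14·(1−0.14)^11 = 0.14·0.190319 = 0.0266447
  f_2 = 0.24·(1−0.24)^11 = 0.24·0.0488596 = 0.0117263
  f_3 = 0.30·(1−0.30)^11 = 0.30·0.0197733 = 0.00593198
Multiply by the mixture weights:
  w_1·f_1 = 0.40 × 0.0266447 = 0.0106579
  w_2·f_2 = 0.09 × 0.0117263 = 0.00105537
  w_3·f_3 = 0.51 × 0.00593198 = 0.00302531
Normaliser: 0.0106579 + 0.00105537 + 0.00302531 = 0.0147386
P(Segment 3 | x) ≈ 0.2053

0.2053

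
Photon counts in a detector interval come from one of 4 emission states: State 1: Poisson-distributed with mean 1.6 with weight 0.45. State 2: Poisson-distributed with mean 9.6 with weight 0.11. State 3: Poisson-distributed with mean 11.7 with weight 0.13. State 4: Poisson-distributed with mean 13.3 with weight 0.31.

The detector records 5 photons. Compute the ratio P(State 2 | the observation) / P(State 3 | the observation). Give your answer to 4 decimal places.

The posterior odds equal the prior odds times the likelihood ratio: (π_i/π_j)·(f_i(x)/f_j(x)).
Component likelihoods at x = 5 photons:
  p_1 = e^(−1.6)·1.6^5/5! = 0.017642
  p_2 = e^(−9.6)·9.6^5/5! = 0.0460201
  p_3 = e^(−11.7)·11.7^5/5! = 0.0151531
  p_4 = e^(−13.3)·13.3^5/5! = 0.00580711
Posterior odds = (π_2·p_2) / (π_3·p_3) = (0.11·0.0460201) / (0.13·0.0151531) = 0.00506221 / 0.00196991 ≈ 2.5698

2.5698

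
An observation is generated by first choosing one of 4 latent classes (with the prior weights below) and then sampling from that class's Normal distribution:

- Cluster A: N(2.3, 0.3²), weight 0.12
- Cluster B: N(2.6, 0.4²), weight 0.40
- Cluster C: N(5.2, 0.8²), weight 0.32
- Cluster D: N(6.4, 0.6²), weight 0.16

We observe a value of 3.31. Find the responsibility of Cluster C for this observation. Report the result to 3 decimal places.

0.105

By Bayes' theorem, P(k | x) = w_k f_k(x) / Σ_j w_j f_j(x).
Component likelihoods at x = 3.31:
  p_A = (1/(0.3·√(2π)))·exp(−(3.31−2.3)²/(2·0.3²)) = 1.329808·exp(-5.66722) = 0.00459775
  p_B = (1/(0.4·√(2π)))·exp(−(3.31−2.6)²/(2·0.4²)) = 0.997356·exp(-1.57531) = 0.206396
  p_C = (1/(0.8·√(2π)))·exp(−(3.31−5.2)²/(2·0.8²)) = 0.498678·exp(-2.79070) = 0.0306079
  p_D = (1/(0.6·√(2π)))·exp(−(3.31−6.4)²/(2·0.6²)) = 0.664904·exp(-13.26125) = 1.15737e-06
Weight by the priors:
  w_A·p_A = 0.12 × 0.00459775 = 0.00055173
  w_B·p_B = 0.40 × 0.206396 = 0.0825583
  w_C·p_C = 0.32 × 0.0306079 = 0.00979452
  w_D·p_D = 0.16 × 1.15737e-06 = 1.85179e-07
Sum: 0.00055173 + 0.0825583 + 0.00979452 + 1.85179e-07 = 0.0929047
Responsibility of Cluster C: 0.00979452 / 0.0929047 ≈ 0.105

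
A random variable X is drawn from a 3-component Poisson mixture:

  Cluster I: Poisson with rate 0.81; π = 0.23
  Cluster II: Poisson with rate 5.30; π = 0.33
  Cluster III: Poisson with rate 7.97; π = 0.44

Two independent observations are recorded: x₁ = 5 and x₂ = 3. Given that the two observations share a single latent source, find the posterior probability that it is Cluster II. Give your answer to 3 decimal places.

0.856

P(component k | x) = π_k·f_k(x) / marginal(x), where marginal(x) = Σ_j π_j·f_j(x).
Since both observations come from the same component, the likelihood for component k is f_k(x₁)·f_k(x₂).
  L_I = [0.0012926] × [0.0394026] = 5.0932e-05
  L_II = [0.173955] × [0.123856] = 0.0215453
  L_III = [0.0926368] × [0.0291673] = 0.00270197
Unnormalised posteriors:
  π_I·L_I = 0.23 × 5.0932e-05 = 1.17144e-05
  π_II·L_II = 0.33 × 0.0215453 = 0.00710996
  π_III·L_III = 0.44 × 0.00270197 = 0.00118887
Evidence: 1.17144e-05 + 0.00710996 + 0.00118887 = 0.00831054
P(Cluster II | x₁, x₂) ≈ 0.856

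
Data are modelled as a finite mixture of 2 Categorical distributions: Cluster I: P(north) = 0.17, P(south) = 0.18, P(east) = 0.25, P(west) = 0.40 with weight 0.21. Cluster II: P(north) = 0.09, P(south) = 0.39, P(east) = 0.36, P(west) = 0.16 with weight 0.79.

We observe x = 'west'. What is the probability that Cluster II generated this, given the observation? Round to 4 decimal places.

P(component k | x) = π_k·f_k(x) / marginal(x), where marginal(x) = Σ_j π_j·f_j(x).
Categorical probabilities:
  p_I = P(west | comp) = 0.40
  p_II = P(west | comp) = 0.16
Unnormalised posteriors:
  π_I·p_I = 0.21 × 0.4 = 0.084
  π_II·p_II = 0.79 × 0.16 = 0.1264
Sum: 0.084 + 0.1264 = 0.2104
P(Cluster II | 'west') = 0.1264 / 0.2104 ≈ 0.6008

0.6008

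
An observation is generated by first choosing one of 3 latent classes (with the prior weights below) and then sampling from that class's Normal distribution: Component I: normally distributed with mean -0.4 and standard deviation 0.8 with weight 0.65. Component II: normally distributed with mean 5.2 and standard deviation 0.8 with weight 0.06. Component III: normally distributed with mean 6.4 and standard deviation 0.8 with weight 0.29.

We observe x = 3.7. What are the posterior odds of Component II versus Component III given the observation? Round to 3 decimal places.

Posterior odds = (w_i f_i(x)) / (w_j f_j(x)); the normalising sum cancels.
Normal densities:
  f_I = (1/(0.8·√(2π)))·exp(−(3.7−-0.4)²/(2·0.8²)) = 0.498678·exp(-13.13281) = 9.86988e-07
  f_II = (1/(0.8·√(2π)))·exp(−(3.7−5.2)²/(2·0.8²)) = 0.498678·exp(-1.75781) = 0.0859828
  f_III = (1/(0.8·√(2π)))·exp(−(3.7−6.4)²/(2·0.8²)) = 0.498678·exp(-5.69531) = 0.0016764
Posterior odds = (w_II·f_II) / (w_III·f_III) = (0.06·0.0859828) / (0.29·0.0016764) = 0.00515897 / 0.000486156 ≈ 10.612

10.612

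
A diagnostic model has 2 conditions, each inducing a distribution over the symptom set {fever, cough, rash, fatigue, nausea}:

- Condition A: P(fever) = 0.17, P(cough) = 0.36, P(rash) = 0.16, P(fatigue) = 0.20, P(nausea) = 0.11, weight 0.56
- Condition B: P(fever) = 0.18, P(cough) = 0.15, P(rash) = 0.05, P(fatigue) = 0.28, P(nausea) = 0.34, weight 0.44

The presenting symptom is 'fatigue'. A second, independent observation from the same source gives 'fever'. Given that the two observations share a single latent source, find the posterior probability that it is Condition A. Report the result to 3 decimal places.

0.462

The responsibility of component k is w_k f_k(x) divided by Σ_j w_j f_j(x).
Since both observations come from the same component, the likelihood for component k is f_k(x₁)·f_k(x₂).
  p_A = [P(fatigue | comp) = 0.20] × [0.17] = 0.034
  p_B = [P(fatigue | comp) = 0.28] × [0.18] = 0.0504
Prior × likelihood for each component:
  w_A·p_A = 0.56 × 0.034 = 0.01904
  w_B·p_B = 0.44 × 0.0504 = 0.022176
Sum: 0.01904 + 0.022176 = 0.041216
Responsibility of Condition A: 0.01904 / 0.041216 ≈ 0.462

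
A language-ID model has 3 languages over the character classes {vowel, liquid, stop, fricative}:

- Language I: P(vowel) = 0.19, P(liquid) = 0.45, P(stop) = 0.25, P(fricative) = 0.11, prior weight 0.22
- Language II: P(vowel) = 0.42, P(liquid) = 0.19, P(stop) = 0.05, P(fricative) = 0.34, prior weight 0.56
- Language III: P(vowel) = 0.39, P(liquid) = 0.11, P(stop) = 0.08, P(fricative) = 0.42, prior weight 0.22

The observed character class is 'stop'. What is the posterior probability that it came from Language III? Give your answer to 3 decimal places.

Posterior ∝ prior × likelihood, so P(k | x) ∝ π_k f_k(x); normalise over all components.
Evaluate each component's likelihood at the observed value:
  p_I = 0.25
  p_II = 0.05
  p_III = 0.08
Multiply by the mixture weights:
  π_I·p_I = 0.22 × 0.25 = 0.055
  π_II·p_II = 0.56 × 0.05 = 0.028
  π_III·p_III = 0.22 × 0.08 = 0.0176
Evidence: 0.055 + 0.028 + 0.0176 = 0.1006
Responsibility of Language III: 0.0176 / 0.1006 ≈ 0.175

0.175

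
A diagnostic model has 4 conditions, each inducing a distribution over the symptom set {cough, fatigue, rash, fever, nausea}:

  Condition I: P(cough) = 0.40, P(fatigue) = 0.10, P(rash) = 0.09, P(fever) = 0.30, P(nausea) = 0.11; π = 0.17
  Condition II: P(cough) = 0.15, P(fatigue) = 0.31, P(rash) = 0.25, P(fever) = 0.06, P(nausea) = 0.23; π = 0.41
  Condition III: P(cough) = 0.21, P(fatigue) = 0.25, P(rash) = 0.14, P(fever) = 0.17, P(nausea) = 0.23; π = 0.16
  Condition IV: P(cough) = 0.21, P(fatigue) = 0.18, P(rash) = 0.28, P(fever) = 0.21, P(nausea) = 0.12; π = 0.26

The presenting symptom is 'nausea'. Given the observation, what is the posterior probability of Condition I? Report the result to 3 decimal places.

The responsibility of component k is w_k f_k(x) divided by Σ_j w_j f_j(x).
Evaluate each component's likelihood at the observed value:
  L_I = 0.11
  L_II = 0.23
  L_III = 0.23
  L_IV = 0.12
Multiply by the mixture weights:
  w_I·L_I = 0.17 × 0.11 = 0.0187
  w_II·L_II = 0.41 × 0.23 = 0.0943
  w_III·L_III = 0.16 × 0.23 = 0.0368
  w_IV·L_IV = 0.26 × 0.12 = 0.0312
Evidence: 0.0187 + 0.0943 + 0.0368 + 0.0312 = 0.181
P(Condition I | the observation) = 0.0187 / 0.181 ≈ 0.103

0.103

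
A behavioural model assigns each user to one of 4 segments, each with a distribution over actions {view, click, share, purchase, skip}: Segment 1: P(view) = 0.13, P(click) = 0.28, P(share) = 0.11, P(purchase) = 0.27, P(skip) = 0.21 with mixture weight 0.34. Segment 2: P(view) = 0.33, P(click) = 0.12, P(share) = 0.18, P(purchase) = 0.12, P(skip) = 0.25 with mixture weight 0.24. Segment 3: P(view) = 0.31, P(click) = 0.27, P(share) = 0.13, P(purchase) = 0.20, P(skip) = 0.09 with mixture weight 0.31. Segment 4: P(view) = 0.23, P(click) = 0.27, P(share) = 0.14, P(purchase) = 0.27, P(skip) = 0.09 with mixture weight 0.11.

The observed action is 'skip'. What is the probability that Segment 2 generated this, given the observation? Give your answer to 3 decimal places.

0.355

Apply Bayes' rule: the posterior for each component is proportional to its prior times its likelihood at x.
Component likelihoods at x = 'skip':
  f_1 = P(skip | comp) = 0.21
  f_2 = P(skip | comp) = 0.25
  f_3 = P(skip | comp) = 0.09
  f_4 = P(skip | comp) = 0.09
Unnormalised posteriors:
  P(Z=1)·f_1 = 0.34 × 0.21 = 0.0714
  P(Z=2)·f_2 = 0.24 × 0.25 = 0.06
  P(Z=3)·f_3 = 0.31 × 0.09 = 0.0279
  P(Z=4)·f_4 = 0.11 × 0.09 = 0.0099
Sum: 0.0714 + 0.06 + 0.0279 + 0.0099 = 0.1692
P(Segment 2 | 'skip') = 0.06 / 0.1692 ≈ 0.355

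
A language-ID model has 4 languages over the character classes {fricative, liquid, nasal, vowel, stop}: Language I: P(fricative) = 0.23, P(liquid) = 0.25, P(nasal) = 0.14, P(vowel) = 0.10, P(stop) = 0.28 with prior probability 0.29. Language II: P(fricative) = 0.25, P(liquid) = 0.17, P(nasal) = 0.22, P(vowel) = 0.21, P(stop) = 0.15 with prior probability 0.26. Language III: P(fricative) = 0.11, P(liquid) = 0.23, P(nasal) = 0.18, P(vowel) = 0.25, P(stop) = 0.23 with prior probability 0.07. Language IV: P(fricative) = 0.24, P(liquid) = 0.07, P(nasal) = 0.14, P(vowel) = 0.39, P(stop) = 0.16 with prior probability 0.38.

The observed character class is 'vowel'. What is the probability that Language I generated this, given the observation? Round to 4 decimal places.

0.1163

By Bayes' theorem, P(k | x) = π_k f_k(x) / Σ_j π_j f_j(x).
Component likelihoods at x = 'vowel':
  p_I = 0.1
  p_II = 0.21
  p_III = 0.25
  p_IV = 0.39
Weight by the priors:
  π_I·p_I = 0.29 × 0.1 = 0.029
  π_II·p_II = 0.26 × 0.21 = 0.0546
  π_III·p_III = 0.07 × 0.25 = 0.0175
  π_IV·p_IV = 0.38 × 0.39 = 0.1482
Evidence: 0.029 + 0.0546 + 0.0175 + 0.1482 = 0.2493
P(Language I | data) ≈ 0.1163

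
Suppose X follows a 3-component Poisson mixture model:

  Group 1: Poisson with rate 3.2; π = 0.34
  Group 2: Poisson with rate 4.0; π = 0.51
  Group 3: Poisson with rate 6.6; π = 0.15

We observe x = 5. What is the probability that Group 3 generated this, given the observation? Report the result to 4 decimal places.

Posterior ∝ prior × likelihood, so P(k | x) ∝ w_k f_k(x); normalise over all components.
Component likelihoods at x = 5:
  f_1 = 0.113979
  f_2 = 0.156293
  f_3 = 0.141969
Unnormalised posteriors:
  w_1·f_1 = 0.34 × 0.113979 = 0.038753
  w_2·f_2 = 0.51 × 0.156293 = 0.0797097
  w_3·f_3 = 0.15 × 0.141969 = 0.0212954
Marginal: 0.038753 + 0.0797097 + 0.0212954 = 0.139758
P(Group 3 | the observation) ≈ 0.1524

0.1524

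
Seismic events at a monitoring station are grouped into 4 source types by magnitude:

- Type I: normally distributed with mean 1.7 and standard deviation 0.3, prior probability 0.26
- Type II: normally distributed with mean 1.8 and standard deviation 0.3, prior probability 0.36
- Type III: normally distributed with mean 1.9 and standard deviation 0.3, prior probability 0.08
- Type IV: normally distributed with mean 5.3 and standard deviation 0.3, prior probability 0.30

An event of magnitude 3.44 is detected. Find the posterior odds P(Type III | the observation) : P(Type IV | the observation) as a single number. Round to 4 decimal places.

The posterior odds equal the prior odds times the likelihood ratio: (π_i/π_j)·(f_i(x)/f_j(x)).
Component likelihoods at x = 3.44:
  p_I = 6.59107e-08
  p_II = 4.30987e-07
  p_III = 2.52184e-06
  p_IV = 5.97928e-09
Odds = (0.08/0.30) × (2.52184e-06/5.97928e-09) = 0.266667 × 421.763 ≈ 112.4702

112.4702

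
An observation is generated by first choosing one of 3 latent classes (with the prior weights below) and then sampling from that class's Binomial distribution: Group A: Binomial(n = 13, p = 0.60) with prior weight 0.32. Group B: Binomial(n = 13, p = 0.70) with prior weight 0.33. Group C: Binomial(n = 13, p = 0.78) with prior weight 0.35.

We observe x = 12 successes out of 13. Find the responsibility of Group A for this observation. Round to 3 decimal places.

Posterior ∝ prior × likelihood, so P(k | x) ∝ π_k f_k(x); normalise over all components.
Evaluate each component's likelihood at the observed value:
  L_A = C(13,12)·0.60^12·0.40^1 = 13·0.00217678·0.4 = 0.0113193
  L_B = C(13,12)·0.70^12·0.30^1 = 13·0.0138413·0.3 = 0.053981
  L_C = C(13,12)·0.78^12·0.22^1 = 13·0.0507149·0.22 = 0.145045
Prior × likelihood for each component:
  π_A·L_A = 0.32 × 0.0113193 = 0.00362217
  π_B·L_B = 0.33 × 0.053981 = 0.0178137
  π_C·L_C = 0.35 × 0.145045 = 0.0507656
Sum: 0.00362217 + 0.0178137 + 0.0507656 = 0.0722015
P(Group A | the observation) ≈ 0.050

0.050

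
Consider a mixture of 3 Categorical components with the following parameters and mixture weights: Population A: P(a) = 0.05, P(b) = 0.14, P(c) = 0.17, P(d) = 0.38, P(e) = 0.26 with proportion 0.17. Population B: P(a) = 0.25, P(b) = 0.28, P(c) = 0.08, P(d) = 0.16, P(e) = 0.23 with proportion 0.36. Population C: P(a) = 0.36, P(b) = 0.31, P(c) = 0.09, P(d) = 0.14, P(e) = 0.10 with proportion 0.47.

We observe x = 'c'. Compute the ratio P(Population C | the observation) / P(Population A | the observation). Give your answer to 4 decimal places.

Since P(k|x) ∝ P(Z=k) f_k(x), the posterior odds are P(Z=i) f_i(x) / (P(Z=j) f_j(x)).
Evaluate each component's likelihood at the observed value:
  L_A = P(c | comp) = 0.17
  L_B = P(c | comp) = 0.08
  L_C = P(c | comp) = 0.09
Odds = (0.47/0.17) × (0.09/0.17) = 2.76471 × 0.529412 ≈ 1.4637

1.4637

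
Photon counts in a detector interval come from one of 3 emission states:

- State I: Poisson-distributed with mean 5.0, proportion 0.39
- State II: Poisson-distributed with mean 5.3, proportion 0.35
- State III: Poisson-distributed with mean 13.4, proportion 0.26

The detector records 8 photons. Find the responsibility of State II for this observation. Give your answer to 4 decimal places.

0.4310

P(component k | x) = w_k·f_k(x) / marginal(x), where marginal(x) = Σ_j w_j·f_j(x).
Component likelihoods at x = 8 photons:
  L_I = e^(−5.0)·5.0^8/8! = 0.065278
  L_II = e^(−5.3)·5.3^8/8! = 0.0770772
  L_III = e^(−13.4)·13.4^8/8! = 0.0390636
Weight by the priors:
  w_I·L_I = 0.39 × 0.065278 = 0.0254584
  w_II·L_II = 0.35 × 0.0770772 = 0.026977
  w_III·L_III = 0.26 × 0.0390636 = 0.0101565
Evidence: 0.0254584 + 0.026977 + 0.0101565 = 0.062592
Responsibility of State II: 0.026977 / 0.062592 ≈ 0.4310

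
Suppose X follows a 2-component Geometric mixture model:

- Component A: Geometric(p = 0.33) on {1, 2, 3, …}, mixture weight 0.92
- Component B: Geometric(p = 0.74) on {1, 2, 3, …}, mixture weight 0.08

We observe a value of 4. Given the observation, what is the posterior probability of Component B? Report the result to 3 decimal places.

Posterior ∝ prior × likelihood, so P(k | x) ∝ π_k f_k(x); normalise over all components.
Component likelihoods at x = 4:
  p_A = 0.0992518
  p_B = 0.0130062
Unnormalised posteriors:
  π_A·p_A = 0.92 × 0.0992518 = 0.0913116
  π_B·p_B = 0.08 × 0.0130062 = 0.0010405
Sum: 0.0913116 + 0.0010405 = 0.0923521
So the posterior for Component B is 0.0010405 / 0.0923521 ≈ 0.011.

0.011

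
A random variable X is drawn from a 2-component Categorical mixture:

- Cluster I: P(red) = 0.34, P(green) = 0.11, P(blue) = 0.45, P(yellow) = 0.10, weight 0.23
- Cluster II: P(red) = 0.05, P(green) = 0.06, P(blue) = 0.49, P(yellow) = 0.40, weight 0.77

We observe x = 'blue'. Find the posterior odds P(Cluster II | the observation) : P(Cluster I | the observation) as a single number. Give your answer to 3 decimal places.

The posterior odds equal the prior odds times the likelihood ratio: (w_i/w_j)·(f_i(x)/f_j(x)).
Categorical probabilities:
  f_I = 0.45
  f_II = 0.49
Posterior odds = (w_II·f_II) / (w_I·f_I) = (0.77·0.49) / (0.23·0.45) = 0.3773 / 0.1035 ≈ 3.645

3.645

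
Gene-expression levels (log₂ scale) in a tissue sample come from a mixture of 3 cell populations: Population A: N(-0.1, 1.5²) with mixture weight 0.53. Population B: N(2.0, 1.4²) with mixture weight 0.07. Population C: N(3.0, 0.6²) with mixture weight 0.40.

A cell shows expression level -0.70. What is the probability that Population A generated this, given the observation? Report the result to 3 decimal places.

0.977

Apply Bayes' rule: the posterior for each component is proportional to its prior times its likelihood at x.
Evaluate each component's likelihood at the observed value:
  p_A = (1/(1.5·√(2π)))·exp(−(-0.70−-0.1)²/(2·1.5²)) = 0.265962·exp(-0.08000) = 0.245513
  p_B = (1/(1.4·√(2π)))·exp(−(-0.70−2.0)²/(2·1.4²)) = 0.284959·exp(-1.85969) = 0.0443739
  p_C = (1/(0.6·√(2π)))·exp(−(-0.70−3.0)²/(2·0.6²)) = 0.664904·exp(-19.01389) = 3.67394e-09
Prior × likelihood for each component:
  P(Z=A)·p_A = 0.53 × 0.245513 = 0.130122
  P(Z=B)·p_B = 0.07 × 0.0443739 = 0.00310617
  P(Z=C)·p_C = 0.40 × 3.67394e-09 = 1.46958e-09
Sum: 0.130122 + 0.00310617 + 1.46958e-09 = 0.133228
So the posterior for Population A is 0.130122 / 0.133228 ≈ 0.977.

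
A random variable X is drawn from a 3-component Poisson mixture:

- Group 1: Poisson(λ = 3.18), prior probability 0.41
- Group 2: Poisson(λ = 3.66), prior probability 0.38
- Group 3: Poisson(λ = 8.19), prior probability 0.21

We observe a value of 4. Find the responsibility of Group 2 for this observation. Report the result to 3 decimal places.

0.467

P(component k | x) = w_k·f_k(x) / marginal(x), where marginal(x) = Σ_j w_j·f_j(x).
Evaluate each component's likelihood at the observed value:
  L_1 = e^(−3.18)·3.18^4/4! = 0.177191
  L_2 = e^(−3.66)·3.66^4/4! = 0.192396
  L_3 = e^(−8.19)·8.19^4/4! = 0.0520059
Weight by the priors:
  w_1·L_1 = 0.41 × 0.177191 = 0.0726482
  w_2·L_2 = 0.38 × 0.192396 = 0.0731104
  w_3·L_3 = 0.21 × 0.0520059 = 0.0109212
Evidence: 0.0726482 + 0.0731104 + 0.0109212 = 0.15668
Responsibility of Group 2: 0.0731104 / 0.15668 ≈ 0.467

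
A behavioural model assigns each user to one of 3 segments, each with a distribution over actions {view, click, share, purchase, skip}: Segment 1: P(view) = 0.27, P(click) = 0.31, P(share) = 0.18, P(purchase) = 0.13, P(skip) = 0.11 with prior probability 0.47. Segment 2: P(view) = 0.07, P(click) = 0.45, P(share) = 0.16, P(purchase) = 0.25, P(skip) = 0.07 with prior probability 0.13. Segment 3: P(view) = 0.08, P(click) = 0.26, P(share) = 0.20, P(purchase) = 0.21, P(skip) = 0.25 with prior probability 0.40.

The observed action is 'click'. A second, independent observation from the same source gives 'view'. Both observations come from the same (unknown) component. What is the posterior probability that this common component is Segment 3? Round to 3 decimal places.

Posterior ∝ prior × likelihood, so P(k | x) ∝ π_k f_k(x); normalise over all components.
Since both observations come from the same component, the likelihood for component k is f_k(x₁)·f_k(x₂).
  p_1 = [P(click | comp) = 0.31] × [0.27] = 0.0837
  p_2 = [P(click | comp) = 0.45] × [0.07] = 0.0315
  p_3 = [P(click | comp) = 0.26] × [0.08] = 0.0208
Unnormalised posteriors:
  π_1·p_1 = 0.47 × 0.0837 = 0.039339
  π_2·p_2 = 0.13 × 0.0315 = 0.004095
  π_3·p_3 = 0.40 × 0.0208 = 0.00832
Denominator: 0.039339 + 0.004095 + 0.00832 = 0.051754
So the posterior for Segment 3 is 0.00832 / 0.051754 ≈ 0.161.

0.161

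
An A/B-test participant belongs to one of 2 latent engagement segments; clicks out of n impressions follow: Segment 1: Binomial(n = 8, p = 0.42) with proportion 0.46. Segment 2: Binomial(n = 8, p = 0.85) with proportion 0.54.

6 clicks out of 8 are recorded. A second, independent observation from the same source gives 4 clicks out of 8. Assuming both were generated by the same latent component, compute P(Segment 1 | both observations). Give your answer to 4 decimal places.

0.7118

By Bayes' theorem, P(k | x) = w_k f_k(x) / Σ_j w_j f_j(x).
Since both observations come from the same component, the likelihood for component k is f_k(x₁)·f_k(x₂).
  f_1 = [0.0517023] × [0.246494] = 0.0127443
  f_2 = [0.237604] × [0.0184986] = 0.00439534
Prior × likelihood for each component:
  w_1·f_1 = 0.46 × 0.0127443 = 0.00586239
  w_2·f_2 = 0.54 × 0.00439534 = 0.00237349
Denominator: 0.00586239 + 0.00237349 = 0.00823588
P(Segment 1 | data) = 0.00586239 / 0.00823588 ≈ 0.7118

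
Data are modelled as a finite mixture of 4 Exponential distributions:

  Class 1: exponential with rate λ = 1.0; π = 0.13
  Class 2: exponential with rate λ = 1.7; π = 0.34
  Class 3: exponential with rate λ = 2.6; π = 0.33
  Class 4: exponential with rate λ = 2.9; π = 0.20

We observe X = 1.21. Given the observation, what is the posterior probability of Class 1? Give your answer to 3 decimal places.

0.232

Apply Bayes' rule: the posterior for each component is proportional to its prior times its likelihood at x.
Component likelihoods at x = 1.21:
  p_1 = 1.0·e^(−1.0·1.21) = 1.0·e^(−1.2100) = 0.298197
  p_2 = 1.7·e^(−1.7·1.21) = 1.7·e^(−2.0570) = 0.217323
  p_3 = 2.6·e^(−2.6·1.21) = 2.6·e^(−3.1460) = 0.111862
  p_4 = 2.9·e^(−2.9·1.21) = 2.9·e^(−3.5090) = 0.0867878
Weight by the priors:
  P(Z=1)·p_1 = 0.13 × 0.298197 = 0.0387656
  P(Z=2)·p_2 = 0.34 × 0.217323 = 0.0738897
  P(Z=3)·p_3 = 0.33 × 0.111862 = 0.0369145
  P(Z=4)·p_4 = 0.20 × 0.0867878 = 0.0173576
Evidence: 0.0387656 + 0.0738897 + 0.0369145 + 0.0173576 = 0.166927
So the posterior for Class 1 is 0.0387656 / 0.166927 ≈ 0.232.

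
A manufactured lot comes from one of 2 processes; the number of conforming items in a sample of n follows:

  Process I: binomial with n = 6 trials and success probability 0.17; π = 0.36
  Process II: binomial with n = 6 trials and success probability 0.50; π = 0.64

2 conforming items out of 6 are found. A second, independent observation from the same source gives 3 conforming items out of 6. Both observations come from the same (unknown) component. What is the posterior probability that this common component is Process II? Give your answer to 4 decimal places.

0.9185

P(component k | x) = π_k·f_k(x) / marginal(x), where marginal(x) = Σ_j π_j·f_j(x).
Since both observations come from the same component, the likelihood for component k is f_k(x₁)·f_k(x₂).
  p_I = [C(6,2)·0.17^2·0.83^4 = 15·0.0289·0.474583 = 0.205732] × [0.0561838] = 0.0115588
  p_II = [C(6,2)·0.50^2·0.50^4 = 15·0.25·0.0625 = 0.234375] × [0.3125] = 0.0732422
Weight by the priors:
  π_I·p_I = 0.36 × 0.0115588 = 0.00416117
  π_II·p_II = 0.64 × 0.0732422 = 0.046875
Evidence: 0.00416117 + 0.046875 = 0.0510362
Responsibility of Process II: 0.046875 / 0.0510362 ≈ 0.9185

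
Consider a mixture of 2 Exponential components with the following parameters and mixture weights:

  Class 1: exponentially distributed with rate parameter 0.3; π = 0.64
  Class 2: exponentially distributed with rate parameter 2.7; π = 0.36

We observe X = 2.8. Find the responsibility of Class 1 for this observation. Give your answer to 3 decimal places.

Apply Bayes' rule: the posterior for each component is proportional to its prior times its likelihood at x.
Exponential densities:
  L_1 = 0.129513
  L_2 = 0.00140636
Unnormalised posteriors:
  w_1·L_1 = 0.64 × 0.129513 = 0.0828884
  w_2·L_2 = 0.36 × 0.00140636 = 0.000506291
Denominator: 0.0828884 + 0.000506291 = 0.0833947
So the posterior for Class 1 is 0.0828884 / 0.0833947 ≈ 0.994.

0.994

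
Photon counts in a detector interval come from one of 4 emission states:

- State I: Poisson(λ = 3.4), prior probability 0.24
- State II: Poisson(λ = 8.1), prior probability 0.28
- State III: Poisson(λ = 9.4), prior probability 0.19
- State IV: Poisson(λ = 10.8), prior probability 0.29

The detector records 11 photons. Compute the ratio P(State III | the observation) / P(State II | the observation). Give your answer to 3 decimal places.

0.951

Posterior odds = (P(Z=i) f_i(x)) / (P(Z=j) f_j(x)); the normalising sum cancels.
Component likelihoods at x = 11 photons:
  L_I = e^(−3.4)·3.4^11/11! = 0.000586828
  L_II = e^(−8.1)·8.1^11/11! = 0.0748849
  L_III = e^(−9.4)·9.4^11/11! = 0.104926
  L_IV = e^(−10.8)·10.8^11/11! = 0.119159
Posterior odds = (P(Z=III)·L_III) / (P(Z=II)·L_II) = (0.19·0.104926) / (0.28·0.0748849) = 0.0199359 / 0.0209678 ≈ 0.951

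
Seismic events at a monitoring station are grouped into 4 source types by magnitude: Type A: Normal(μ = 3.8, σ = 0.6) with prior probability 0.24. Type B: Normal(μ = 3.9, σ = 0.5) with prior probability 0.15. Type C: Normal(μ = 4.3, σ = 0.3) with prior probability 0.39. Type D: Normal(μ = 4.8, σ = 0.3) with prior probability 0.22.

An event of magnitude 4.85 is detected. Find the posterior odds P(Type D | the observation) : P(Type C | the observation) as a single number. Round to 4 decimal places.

2.9866

Posterior odds = (P(Z=i) f_i(x)) / (P(Z=j) f_j(x)); the normalising sum cancels.
Normal densities:
  f_A = 0.143796
  f_B = 0.131232
  f_C = 0.247704
  f_D = 1.31147
0.288522 / 0.0966045 ≈ 2.9866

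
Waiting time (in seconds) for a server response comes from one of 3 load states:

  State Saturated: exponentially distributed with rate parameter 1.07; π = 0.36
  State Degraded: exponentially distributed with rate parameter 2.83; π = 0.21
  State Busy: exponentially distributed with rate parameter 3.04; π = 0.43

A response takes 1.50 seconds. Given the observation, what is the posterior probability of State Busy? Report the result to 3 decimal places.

P(component k | x) = π_k·f_k(x) / marginal(x), where marginal(x) = Σ_j π_j·f_j(x).
Evaluate each component's likelihood at the observed value:
  L_Saturated = 0.214952
  L_Degraded = 0.0405701
  L_Busy = 0.0318047
Weight by the priors:
  π_Saturated·L_Saturated = 0.36 × 0.214952 = 0.0773827
  π_Degraded·L_Degraded = 0.21 × 0.0405701 = 0.00851973
  π_Busy·L_Busy = 0.43 × 0.0318047 = 0.013676
Evidence: 0.0773827 + 0.00851973 + 0.013676 = 0.0995784
P(State Busy | x) = 0.013676 / 0.0995784 ≈ 0.137

0.137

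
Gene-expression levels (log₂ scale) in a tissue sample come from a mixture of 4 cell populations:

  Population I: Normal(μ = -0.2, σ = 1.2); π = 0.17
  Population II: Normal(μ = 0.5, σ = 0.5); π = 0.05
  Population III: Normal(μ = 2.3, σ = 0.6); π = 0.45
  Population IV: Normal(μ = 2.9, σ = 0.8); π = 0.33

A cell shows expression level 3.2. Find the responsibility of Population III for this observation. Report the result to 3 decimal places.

Posterior ∝ prior × likelihood, so P(k | x) ∝ P(Z=k) f_k(x); normalise over all components.
Evaluate each component's likelihood at the observed value:
  f_I = (1/(1.2·√(2π)))·exp(−(3.2−-0.2)²/(2·1.2²)) = 0.332452·exp(-4.01389) = 0.00600508
  f_II = (1/(0.5·√(2π)))·exp(−(3.2−0.5)²/(2·0.5²)) = 0.797885·exp(-14.58000) = 3.71472e-07
  f_III = (1/(0.6·√(2π)))·exp(−(3.2−2.3)²/(2·0.6²)) = 0.664904·exp(-1.12500) = 0.215863
  f_IV = (1/(0.8·√(2π)))·exp(−(3.2−2.9)²/(2·0.8²)) = 0.498678·exp(-0.07031) = 0.464819
Unnormalised posteriors:
  P(Z=I)·f_I = 0.17 × 0.00600508 = 0.00102086
  P(Z=II)·f_II = 0.05 × 3.71472e-07 = 1.85736e-08
  P(Z=III)·f_III = 0.45 × 0.215863 = 0.0971382
  P(Z=IV)·f_IV = 0.33 × 0.464819 = 0.15339
Normaliser: 0.00102086 + 1.85736e-08 + 0.0971382 + 0.15339 = 0.251549
Responsibility of Population III: 0.0971382 / 0.251549 ≈ 0.386

0.386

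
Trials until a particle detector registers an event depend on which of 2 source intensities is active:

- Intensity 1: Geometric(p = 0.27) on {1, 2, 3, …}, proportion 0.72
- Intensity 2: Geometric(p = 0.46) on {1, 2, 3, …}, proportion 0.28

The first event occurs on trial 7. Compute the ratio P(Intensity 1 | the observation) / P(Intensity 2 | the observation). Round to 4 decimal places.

9.2120

The posterior odds equal the prior odds times the likelihood ratio: (π_i/π_j)·(f_i(x)/f_j(x)).
Component likelihoods at x = 7:
  L_1 = 0.0408602
  L_2 = 0.0114057
0.0294194 / 0.00319358 ≈ 9.2120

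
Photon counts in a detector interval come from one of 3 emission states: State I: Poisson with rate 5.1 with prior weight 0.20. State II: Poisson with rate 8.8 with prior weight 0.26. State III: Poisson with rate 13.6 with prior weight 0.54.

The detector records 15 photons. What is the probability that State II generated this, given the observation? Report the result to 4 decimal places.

0.0786

Apply Bayes' rule: the posterior for each component is proportional to its prior times its likelihood at x.
Poisson probabilities:
  L_I = e^(−5.1)·5.1^15/15! = 0.000191492
  L_II = e^(−8.8)·8.8^15/15! = 0.0169414
  L_III = e^(−13.6)·13.6^15/15! = 0.0955386
Unnormalised posteriors:
  P(Z=I)·L_I = 0.20 × 0.000191492 = 3.82984e-05
  P(Z=II)·L_II = 0.26 × 0.0169414 = 0.00440476
  P(Z=III)·L_III = 0.54 × 0.0955386 = 0.0515909
Evidence: 3.82984e-05 + 0.00440476 + 0.0515909 = 0.0560339
So the posterior for State II is 0.00440476 / 0.0560339 ≈ 0.0786.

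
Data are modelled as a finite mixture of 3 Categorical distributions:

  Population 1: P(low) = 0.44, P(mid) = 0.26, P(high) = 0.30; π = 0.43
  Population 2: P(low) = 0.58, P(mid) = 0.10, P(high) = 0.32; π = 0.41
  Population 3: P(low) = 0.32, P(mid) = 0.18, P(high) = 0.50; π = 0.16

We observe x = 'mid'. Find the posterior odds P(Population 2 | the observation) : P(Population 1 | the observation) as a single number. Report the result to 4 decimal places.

0.3667

Only the two components matter; the odds are (π_i f_i(x)) / (π_j f_j(x)).
Component likelihoods at x = 'mid':
  p_1 = 0.26
  p_2 = 0.1
  p_3 = 0.18
Odds = (0.41/0.43) × (0.1/0.26) = 0.953488 × 0.384615 ≈ 0.3667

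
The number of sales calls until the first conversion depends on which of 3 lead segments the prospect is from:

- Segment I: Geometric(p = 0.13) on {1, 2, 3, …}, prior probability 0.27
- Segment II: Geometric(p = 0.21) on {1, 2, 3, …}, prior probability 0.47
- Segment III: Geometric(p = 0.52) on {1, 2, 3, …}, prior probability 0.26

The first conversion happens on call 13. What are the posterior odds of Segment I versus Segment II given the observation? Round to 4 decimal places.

1.1316

Posterior odds = (π_i f_i(x)) / (π_j f_j(x)); the normalising sum cancels.
Geometric probabilities:
  f_I = 0.13·(1−0.13)^12 = 0.13·0.188032 = 0.0244441
  f_II = 0.21·(1−0.21)^12 = 0.21·0.0590915 = 0.0124092
  f_III = 0.52·(1−0.52)^12 = 0.52·0.000149587 = 7.77854e-05
0.00659991 / 0.00583233 ≈ 1.1316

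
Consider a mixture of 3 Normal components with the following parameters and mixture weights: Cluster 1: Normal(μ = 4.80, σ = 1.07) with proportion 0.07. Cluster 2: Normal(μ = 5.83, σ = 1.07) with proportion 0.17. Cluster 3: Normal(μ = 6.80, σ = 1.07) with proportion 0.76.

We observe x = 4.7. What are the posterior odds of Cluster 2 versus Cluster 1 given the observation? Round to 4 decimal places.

Only the two components matter; the odds are (π_i f_i(x)) / (π_j f_j(x)).
Component likelihoods at x = 4.7:
  L_1 = (1/(1.07·√(2π)))·exp(−(4.7−4.80)²/(2·1.07²)) = 0.372843·exp(-0.00437) = 0.371219
  L_2 = (1/(1.07·√(2π)))·exp(−(4.7−5.83)²/(2·1.07²)) = 0.372843·exp(-0.55765) = 0.213473
  L_3 = (1/(1.07·√(2π)))·exp(−(4.7−6.80)²/(2·1.07²)) = 0.372843·exp(-1.92593) = 0.0543381
Posterior odds = (π_2·L_2) / (π_1·L_1) = (0.17·0.213473) / (0.07·0.371219) = 0.0362904 / 0.0259853 ≈ 1.3966

1.3966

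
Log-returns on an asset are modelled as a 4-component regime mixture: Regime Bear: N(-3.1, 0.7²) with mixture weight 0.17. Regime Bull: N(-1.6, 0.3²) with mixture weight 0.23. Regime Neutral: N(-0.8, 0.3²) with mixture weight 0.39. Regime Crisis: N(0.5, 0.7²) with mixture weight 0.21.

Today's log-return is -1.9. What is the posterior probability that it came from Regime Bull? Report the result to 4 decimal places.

By Bayes' theorem, P(k | x) = P(Z=k) f_k(x) / Σ_j P(Z=j) f_j(x).
Normal densities:
  L_Bear = (1/(0.7·√(2π)))·exp(−(-1.9−-3.1)²/(2·0.7²)) = 0.569918·exp(-1.46939) = 0.131119
  L_Bull = (1/(0.3·√(2π)))·exp(−(-1.9−-1.6)²/(2·0.3²)) = 1.329808·exp(-0.50000) = 0.806569
  L_Neutral = (1/(0.3·√(2π)))·exp(−(-1.9−-0.8)²/(2·0.3²)) = 1.329808·exp(-6.72222) = 0.0016009
  L_Crisis = (1/(0.7·√(2π)))·exp(−(-1.9−0.5)²/(2·0.7²)) = 0.569918·exp(-5.87755) = 0.0015967
Prior × likelihood for each component:
  P(Z=Bear)·L_Bear = 0.17 × 0.131119 = 0.0222902
  P(Z=Bull)·L_Bull = 0.23 × 0.806569 = 0.185511
  P(Z=Neutral)·L_Neutral = 0.39 × 0.0016009 = 0.000624352
  P(Z=Crisis)·L_Crisis = 0.21 × 0.0015967 = 0.000335308
Denominator: 0.0222902 + 0.185511 + 0.000624352 + 0.000335308 = 0.208761
P(Regime Bull | the observation) ≈ 0.8886

0.8886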